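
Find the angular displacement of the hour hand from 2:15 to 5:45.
The hour hand moves 0.5 degrees per minute.
Time elapsed: 5:45 - 2:15 = 210 minutes
Angular displacement: 210 x 0.5 = 105 degrees

Final answer: 105 degrees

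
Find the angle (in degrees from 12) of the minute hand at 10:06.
The minute hand moves 6 degrees per minute.
At 10:06: 6 x 6 = 36 degrees

Final answer: 36 degrees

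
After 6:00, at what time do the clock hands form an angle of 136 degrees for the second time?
At t minutes past 6:00, the hour hand is at 30 x 6 + 0.5t degrees and the minute hand is at 6t degrees.
The smaller angle between them is 136 degrees when |30H - 5.5t| = 136 or |30H - 5.5t| = 224.
With H = 6, solve 30 x 6 - 5.5t = +/- target for each target:
  t = (30 x 6 - 136) / 5.5 = 8
  t = (30 x 6 + 136) / 5.5 = 57.45
  t = (30 x 6 - 224) / 5.5 = -8 (outside (0, 60))
  t = (30 x 6 + 224) / 5.5 = 73.45 (outside (0, 60))
Valid solutions in (0, 60): {8, 57.45} minutes.
The second occurrence is t = 57.45 minutes.
The hands form a 136-degree angle at 57.45 minutes past 6:00.

Final answer: 57.45 minutes past 6:00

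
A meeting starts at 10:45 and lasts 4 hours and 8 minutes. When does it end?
Starting time: 10:45
Adding 8 minutes to 45 minutes: 45 + 8 = 53 minutes
Adding 4 hours: 10 + 4 = 14 - 12 = 2
Final time: 2:53

Final answer: 2:53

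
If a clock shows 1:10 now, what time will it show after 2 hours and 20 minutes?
Starting time: 1:10
Adding 20 minutes to 10 minutes: 10 + 20 = 30 minutes
Adding 2 hours: 1 + 2 = 3
Final time: 3:30

Final answer: 3:30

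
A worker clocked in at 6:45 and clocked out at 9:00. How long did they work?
From 6:45 to 9:00:
(9 x 60 + 0) - (6 x 60 + 45) = 540 - 405 = 135 minutes
= 2 hours and 15 minutes

Final answer: 2 hours and 15 minutes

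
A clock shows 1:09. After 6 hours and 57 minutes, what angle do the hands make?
First find the time 6 hours and 57 minutes after 1:09.
Total minutes: 1 x 60 + 9 + 6 x 60 + 57 = 486.
486 mod 720 = 486 minutes = 8:06.
Now compute the angle at 8:06:
Hour hand: 8 x 30 + 6 x 0.5 = 243 degrees
Minute hand: 6 x 6 = 36 degrees
Difference: |243 - 36| = 207 degrees
Smaller angle: 360 - 207 = 153 degrees

Final answer: 153 degrees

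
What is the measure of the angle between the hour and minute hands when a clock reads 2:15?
Hour hand position: 2 x 30 + 15 x 0.5 = 67.5 degrees
Minute hand position: 15 x 6 = 90 degrees
Difference: |67.5 - 90| = 22.5 degrees
The angle between the hands is 22.5 degrees

Final answer: 22.5 degrees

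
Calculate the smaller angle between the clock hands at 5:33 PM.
Hour hand position: 5 x 30 + 33 x 0.5 = 166.5 degrees
Minute hand position: 33 x 6 = 198 degrees
Difference: |166.5 - 198| = 31.5 degrees
The angle between the hands is 31.5 degrees

Final answer: 31.5 degrees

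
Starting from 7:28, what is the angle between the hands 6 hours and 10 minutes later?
First find the time 6 hours and 10 minutes after 7:28.
Total minutes: 7 x 60 + 28 + 6 x 60 + 10 = 818.
818 mod 720 = 98 minutes = 1:38.
Now compute the angle at 1:38:
Hour hand: 1 x 30 + 38 x 0.5 = 49 degrees
Minute hand: 38 x 6 = 228 degrees
Difference: |49 - 228| = 179 degrees
The angle is 179 degrees

Final answer: 179 degrees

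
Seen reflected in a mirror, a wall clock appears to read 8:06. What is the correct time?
Reflection across the vertical (12-6) axis maps a hand at angle A degrees to (360 - A) degrees, which sends a reading of T minutes past 12:00 to (720 - T) minutes past 12:00.
Mirror reads 8:06 = 486 minutes past 12:00.
Actual time: (720 - 486) mod 720 = 234 minutes = 3:54.

Final answer: 3:54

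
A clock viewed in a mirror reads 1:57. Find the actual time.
Reflection across the vertical (12-6) axis maps a hand at angle A degrees to (360 - A) degrees, which sends a reading of T minutes past 12:00 to (720 - T) minutes past 12:00.
Mirror reads 1:57 = 117 minutes past 12:00.
Actual time: (720 - 117) mod 720 = 603 minutes = 10:03.

Final answer: 10:03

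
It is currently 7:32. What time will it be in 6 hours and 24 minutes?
Starting time: 7:32
Adding 24 minutes to 32 minutes: 32 + 24 = 56 minutes
Adding 6 hours: 7 + 6 = 13 - 12 = 1
Final time: 1:56

Final answer: 1:56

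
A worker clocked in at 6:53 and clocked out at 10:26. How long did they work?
From 6:53 to 10:26:
(10 x 60 + 26) - (6 x 60 + 53) = 626 - 413 = 213 minutes
= 3 hours and 33 minutes

Final answer: 3 hours and 33 minutes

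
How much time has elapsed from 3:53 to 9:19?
From 3:53 to 9:19:
(9 x 60 + 19) - (3 x 60 + 53) = 559 - 233 = 326 minutes
= 5 hours and 26 minutes

Final answer: 5 hours and 26 minutes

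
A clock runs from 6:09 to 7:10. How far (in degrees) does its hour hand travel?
The hour hand moves 0.5 degrees per minute.
Time elapsed: 7:10 - 6:09 = 61 minutes
Angular displacement: 61 x 0.5 = 30.5 degrees

Final answer: 30.5 degrees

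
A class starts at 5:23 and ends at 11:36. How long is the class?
From 5:23 to 11:36:
(11 x 60 + 36) - (5 x 60 + 23) = 696 - 323 = 373 minutes
= 6 hours and 13 minutes

Final answer: 6 hours and 13 minutes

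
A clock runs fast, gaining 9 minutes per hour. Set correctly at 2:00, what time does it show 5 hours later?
For every 60 true minutes, the faulty clock advances 60 + 9 = 69 minutes.
True elapsed: 5 hours = 300 minutes.
Faulty clock advances: 300 x 69/60 = 345 minutes (drift: 45 minutes ahead).
Shown time: 2:00 + 345 minutes = 7:45.

Final answer: 7:45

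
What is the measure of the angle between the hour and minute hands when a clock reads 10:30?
Hour hand position: 10 x 30 + 30 x 0.5 = 315 degrees
Minute hand position: 30 x 6 = 180 degrees
Difference: |315 - 180| = 135 degrees
The angle between the hands is 135 degrees

Final answer: 135 degrees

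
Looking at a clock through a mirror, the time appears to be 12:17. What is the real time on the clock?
Reflection across the vertical (12-6) axis maps a hand at angle A degrees to (360 - A) degrees, which sends a reading of T minutes past 12:00 to (720 - T) minutes past 12:00.
Mirror reads 12:17 = 17 minutes past 12:00.
Actual time: (720 - 17) mod 720 = 703 minutes = 11:43.

Final answer: 11:43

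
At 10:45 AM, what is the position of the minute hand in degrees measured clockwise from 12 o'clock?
The minute hand moves 6 degrees per minute.
At 10:45: 45 x 6 = 270 degrees

Final answer: 270 degrees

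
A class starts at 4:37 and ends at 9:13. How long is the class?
From 4:37 to 9:13:
(9 x 60 + 13) - (4 x 60 + 37) = 553 - 277 = 276 minutes
= 4 hours and 36 minutes

Final answer: 4 hours and 36 minutes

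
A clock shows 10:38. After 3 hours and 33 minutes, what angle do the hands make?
First find the time 3 hours and 33 minutes after 10:38.
Total minutes: 10 x 60 + 38 + 3 x 60 + 33 = 851.
851 mod 720 = 131 minutes = 2:11.
Now compute the angle at 2:11:
Hour hand: 2 x 30 + 11 x 0.5 = 65.5 degrees
Minute hand: 11 x 6 = 66 degrees
Difference: |65.5 - 66| = 0.5 degrees
The angle is 0.5 degrees

Final answer: 0.5 degrees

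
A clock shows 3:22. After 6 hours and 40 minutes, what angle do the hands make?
First find the time 6 hours and 40 minutes after 3:22.
Total minutes: 3 x 60 + 22 + 6 x 60 + 40 = 602.
602 mod 720 = 602 minutes = 10:02.
Now compute the angle at 10:02:
Hour hand: 10 x 30 + 2 x 0.5 = 301 degrees
Minute hand: 2 x 6 = 12 degrees
Difference: |301 - 12| = 289 degrees
Smaller angle: 360 - 289 = 71 degrees

Final answer: 71 degrees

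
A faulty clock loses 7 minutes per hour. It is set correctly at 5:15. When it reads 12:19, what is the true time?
For every 60 true minutes, the faulty clock advances 53 minutes, so 1 faulty-clock minute corresponds to 60/53 true minutes.
From 5:15 to 12:19 on the faulty dial is 424 minutes.
True elapsed: 424 x 60/53 = 480 minutes = 8 hours.
True time: 5:15 + 8 hours = 1:15.

Final answer: 1:15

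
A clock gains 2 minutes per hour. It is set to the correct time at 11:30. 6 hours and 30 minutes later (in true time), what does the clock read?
For every 60 true minutes, the faulty clock advances 60 + 2 = 62 minutes.
True elapsed: 6 hours and 30 minutes = 390 minutes.
Faulty clock advances: 390 x 62/60 = 403 minutes (drift: 13 minutes ahead).
Shown time: 11:30 + 403 minutes = 6:13.

Final answer: 6:13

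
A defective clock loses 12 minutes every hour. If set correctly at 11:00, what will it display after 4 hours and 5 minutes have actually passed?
For every 60 true minutes, the faulty clock advances 60 - 12 = 48 minutes.
True elapsed: 4 hours and 5 minutes = 245 minutes.
Faulty clock advances: 245 x 48/60 = 196 minutes (drift: 49 minutes behind).
Shown time: 11:00 + 196 minutes = 2:16.

Final answer: 2:16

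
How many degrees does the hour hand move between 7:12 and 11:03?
The hour hand moves 0.5 degrees per minute.
Time elapsed: 11:03 - 7:12 = 231 minutes
Angular displacement: 231 x 0.5 = 115.5 degrees

Final answer: 115.5 degrees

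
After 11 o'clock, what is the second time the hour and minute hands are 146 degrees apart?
At t minutes past 11:00, the hour hand is at 30 x 11 + 0.5t degrees and the minute hand is at 6t degrees.
The smaller angle between them is 146 degrees when |30H - 5.5t| = 146 or |30H - 5.5t| = 214.
With H = 11, solve 30 x 11 - 5.5t = +/- target for each target:
  t = (30 x 11 - 146) / 5.5 = 33.45
  t = (30 x 11 + 146) / 5.5 = 86.55 (outside (0, 60))
  t = (30 x 11 - 214) / 5.5 = 21.09
  t = (30 x 11 + 214) / 5.5 = 98.91 (outside (0, 60))
Valid solutions in (0, 60): {21.09, 33.45} minutes.
The second occurrence is t = 33.45 minutes.
The hands form a 146-degree angle at 33.45 minutes past 11:00.

Final answer: 33.45 minutes past 11:00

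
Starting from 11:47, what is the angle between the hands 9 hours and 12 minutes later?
First find the time 9 hours and 12 minutes after 11:47.
Total minutes: 11 x 60 + 47 + 9 x 60 + 12 = 1259.
1259 mod 720 = 539 minutes = 8:59.
Now compute the angle at 8:59:
Hour hand: 8 x 30 + 59 x 0.5 = 269.5 degrees
Minute hand: 59 x 6 = 354 degrees
Difference: |269.5 - 354| = 84.5 degrees
The angle is 84.5 degrees

Final answer: 84.5 degrees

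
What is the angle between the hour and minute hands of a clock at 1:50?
Hour hand position: 1 x 30 + 50 x 0.5 = 55 degrees
Minute hand position: 50 x 6 = 300 degrees
Difference: |55 - 300| = 245 degrees
Since 245 > 180, the smaller angle is 360 - 245 = 115 degrees

Final answer: 115 degrees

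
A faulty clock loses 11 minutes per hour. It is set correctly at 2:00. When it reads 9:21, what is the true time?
For every 60 true minutes, the faulty clock advances 49 minutes, so 1 faulty-clock minute corresponds to 60/49 true minutes.
From 2:00 to 9:21 on the faulty dial is 441 minutes.
True elapsed: 441 x 60/49 = 540 minutes = 9 hours.
True time: 2:00 + 9 hours = 11:00.

Final answer: 11:00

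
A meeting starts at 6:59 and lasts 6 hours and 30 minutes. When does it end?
Starting time: 6:59
Adding 30 minutes to 59 minutes: 59 + 30 = 89 minutes = 1 hour and 29 minutes
Adding 6 hours: 6 + 6 + 1 (carry) = 13 - 12 = 1
Final time: 1:29

Final answer: 1:29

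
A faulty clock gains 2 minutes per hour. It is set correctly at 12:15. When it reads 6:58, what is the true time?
For every 60 true minutes, the faulty clock advances 62 minutes, so 1 faulty-clock minute corresponds to 60/62 true minutes.
From 12:15 to 6:58 on the faulty dial is 403 minutes.
True elapsed: 403 x 60/62 = 390 minutes = 6 hours and 30 minutes.
True time: 12:15 + 6 hours and 30 minutes = 6:45.

Final answer: 6:45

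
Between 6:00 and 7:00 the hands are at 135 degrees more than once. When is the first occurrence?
At t minutes past 6:00, the hour hand is at 30 x 6 + 0.5t degrees and the minute hand is at 6t degrees.
The smaller angle between them is 135 degrees when |30H - 5.5t| = 135 or |30H - 5.5t| = 225.
With H = 6, solve 30 x 6 - 5.5t = +/- target for each target:
  t = (30 x 6 - 135) / 5.5 = 8.18
  t = (30 x 6 + 135) / 5.5 = 57.27
  t = (30 x 6 - 225) / 5.5 = -8.18 (outside (0, 60))
  t = (30 x 6 + 225) / 5.5 = 73.64 (outside (0, 60))
Valid solutions in (0, 60): {8.18, 57.27} minutes.
The first occurrence is t = 8.18 minutes.
The hands form a 135-degree angle at 8.18 minutes past 6:00.

Final answer: 8.18 minutes past 6:00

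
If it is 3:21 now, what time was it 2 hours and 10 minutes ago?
Starting time: 3:21 = 201 total minutes past 12:00
Subtracting: 2 hours and 10 minutes = 130 minutes
201 - 130 = 71 minutes
= 1 hour and 11 minutes past 12:00 = 1:11

Final answer: 1:11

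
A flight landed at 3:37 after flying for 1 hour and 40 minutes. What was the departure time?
Starting time: 3:37 = 217 total minutes past 12:00
Subtracting: 1 hour and 40 minutes = 100 minutes
217 - 100 = 117 minutes
= 1 hour and 57 minutes past 12:00 = 1:57

Final answer: 1:57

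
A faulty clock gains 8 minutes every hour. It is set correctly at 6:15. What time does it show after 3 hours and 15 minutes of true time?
For every 60 true minutes, the faulty clock advances 60 + 8 = 68 minutes.
True elapsed: 3 hours and 15 minutes = 195 minutes.
Faulty clock advances: 195 x 68/60 = 221 minutes (drift: 26 minutes ahead).
Shown time: 6:15 + 221 minutes = 9:56.

Final answer: 9:56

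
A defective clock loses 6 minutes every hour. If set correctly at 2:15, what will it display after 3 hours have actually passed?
For every 60 true minutes, the faulty clock advances 60 - 6 = 54 minutes.
True elapsed: 3 hours = 180 minutes.
Faulty clock advances: 180 x 54/60 = 162 minutes (drift: 18 minutes behind).
Shown time: 2:15 + 162 minutes = 4:57.

Final answer: 4:57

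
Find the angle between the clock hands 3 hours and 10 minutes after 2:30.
First find the time 3 hours and 10 minutes after 2:30.
Total minutes: 2 x 60 + 30 + 3 x 60 + 10 = 340.
340 mod 720 = 340 minutes = 5:40.
Now compute the angle at 5:40:
Hour hand: 5 x 30 + 40 x 0.5 = 170 degrees
Minute hand: 40 x 6 = 240 degrees
Difference: |170 - 240| = 70 degrees
The angle is 70 degrees

Final answer: 70 degrees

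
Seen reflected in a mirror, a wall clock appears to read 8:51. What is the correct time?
Reflection across the vertical (12-6) axis maps a hand at angle A degrees to (360 - A) degrees, which sends a reading of T minutes past 12:00 to (720 - T) minutes past 12:00.
Mirror reads 8:51 = 531 minutes past 12:00.
Actual time: (720 - 531) mod 720 = 189 minutes = 3:09.

Final answer: 3:09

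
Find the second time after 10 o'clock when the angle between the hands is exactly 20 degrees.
At t minutes past 10:00, the hour hand is at 30 x 10 + 0.5t degrees and the minute hand is at 6t degrees.
The smaller angle between them is 20 degrees when |30H - 5.5t| = 20 or |30H - 5.5t| = 340.
With H = 10, solve 30 x 10 - 5.5t = +/- target for each target:
  t = (30 x 10 - 20) / 5.5 = 50.91
  t = (30 x 10 + 20) / 5.5 = 58.18
  t = (30 x 10 - 340) / 5.5 = -7.27 (outside (0, 60))
  t = (30 x 10 + 340) / 5.5 = 116.36 (outside (0, 60))
Valid solutions in (0, 60): {50.91, 58.18} minutes.
The second occurrence is t = 58.18 minutes.
The hands form a 20-degree angle at 58.18 minutes past 10:00.

Final answer: 58.18 minutes past 10:00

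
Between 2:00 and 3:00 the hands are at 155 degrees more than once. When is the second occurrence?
At t minutes past 2:00, the hour hand is at 30 x 2 + 0.5t degrees and the minute hand is at 6t degrees.
The smaller angle between them is 155 degrees when |30H - 5.5t| = 155 or |30H - 5.5t| = 205.
With H = 2, solve 30 x 2 - 5.5t = +/- target for each target:
  t = (30 x 2 - 155) / 5.5 = -17.27 (outside (0, 60))
  t = (30 x 2 + 155) / 5.5 = 39.09
  t = (30 x 2 - 205) / 5.5 = -26.36 (outside (0, 60))
  t = (30 x 2 + 205) / 5.5 = 48.18
Valid solutions in (0, 60): {39.09, 48.18} minutes.
The second occurrence is t = 48.18 minutes.
The hands form a 155-degree angle at 48.18 minutes past 2:00.

Final answer: 48.18 minutes past 2:00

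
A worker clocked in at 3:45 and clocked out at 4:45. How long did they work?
From 3:45 to 4:45:
(4 x 60 + 45) - (3 x 60 + 45) = 285 - 225 = 60 minutes
= 1 hour

Final answer: 1 hour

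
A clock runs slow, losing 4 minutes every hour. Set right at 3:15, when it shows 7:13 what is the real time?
For every 60 true minutes, the faulty clock advances 56 minutes, so 1 faulty-clock minute corresponds to 60/56 true minutes.
From 3:15 to 7:13 on the faulty dial is 238 minutes.
True elapsed: 238 x 60/56 = 255 minutes = 4 hours and 15 minutes.
True time: 3:15 + 4 hours and 15 minutes = 7:30.

Final answer: 7:30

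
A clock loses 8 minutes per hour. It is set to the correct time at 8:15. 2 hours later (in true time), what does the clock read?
For every 60 true minutes, the faulty clock advances 60 - 8 = 52 minutes.
True elapsed: 2 hours = 120 minutes.
Faulty clock advances: 120 x 52/60 = 104 minutes (drift: 16 minutes behind).
Shown time: 8:15 + 104 minutes = 9:59.

Final answer: 9:59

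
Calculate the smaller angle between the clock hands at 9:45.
Hour hand position: 9 x 30 + 45 x 0.5 = 292.5 degrees
Minute hand position: 45 x 6 = 270 degrees
Difference: |292.5 - 270| = 22.5 degrees
The angle between the hands is 22.5 degrees

Final answer: 22.5 degrees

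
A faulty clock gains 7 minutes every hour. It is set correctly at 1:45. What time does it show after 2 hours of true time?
For every 60 true minutes, the faulty clock advances 60 + 7 = 67 minutes.
True elapsed: 2 hours = 120 minutes.
Faulty clock advances: 120 x 67/60 = 134 minutes (drift: 14 minutes ahead).
Shown time: 1:45 + 134 minutes = 3:59.

Final answer: 3:59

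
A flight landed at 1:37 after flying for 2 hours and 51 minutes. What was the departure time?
Starting time: 1:37 = 97 total minutes past 12:00
Subtracting: 2 hours and 51 minutes = 171 minutes
97 - 171 = -74 (negative, add 12 hours = 720) = 646 minutes
= 10 hours and 46 minutes past 12:00 = 10:46

Final answer: 10:46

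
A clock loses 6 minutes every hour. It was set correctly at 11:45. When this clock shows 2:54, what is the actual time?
For every 60 true minutes, the faulty clock advances 54 minutes, so 1 faulty-clock minute corresponds to 60/54 true minutes.
From 11:45 to 2:54 on the faulty dial is 189 minutes.
True elapsed: 189 x 60/54 = 210 minutes = 3 hours and 30 minutes.
True time: 11:45 + 3 hours and 30 minutes = 3:15.

Final answer: 3:15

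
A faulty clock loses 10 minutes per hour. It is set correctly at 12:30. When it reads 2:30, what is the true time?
For every 60 true minutes, the faulty clock advances 50 minutes, so 1 faulty-clock minute corresponds to 60/50 true minutes.
From 12:30 to 2:30 on the faulty dial is 120 minutes.
True elapsed: 120 x 60/50 = 144 minutes = 2 hours and 24 minutes.
True time: 12:30 + 2 hours and 24 minutes = 2:54.

Final answer: 2:54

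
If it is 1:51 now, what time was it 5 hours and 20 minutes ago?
Starting time: 1:51 = 111 total minutes past 12:00
Subtracting: 5 hours and 20 minutes = 320 minutes
111 - 320 = -209 (negative, add 12 hours = 720) = 511 minutes
= 8 hours and 31 minutes past 12:00 = 8:31

Final answer: 8:31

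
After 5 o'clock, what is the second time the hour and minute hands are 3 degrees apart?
At t minutes past 5:00, the hour hand is at 30 x 5 + 0.5t degrees and the minute hand is at 6t degrees.
The smaller angle between them is 3 degrees when |30H - 5.5t| = 3 or |30H - 5.5t| = 357.
With H = 5, solve 30 x 5 - 5.5t = +/- target for each target:
  t = (30 x 5 - 3) / 5.5 = 26.73
  t = (30 x 5 + 3) / 5.5 = 27.82
  t = (30 x 5 - 357) / 5.5 = -37.64 (outside (0, 60))
  t = (30 x 5 + 357) / 5.5 = 92.18 (outside (0, 60))
Valid solutions in (0, 60): {26.73, 27.82} minutes.
The second occurrence is t = 27.82 minutes.
The hands form a 3-degree angle at 27.82 minutes past 5:00.

Final answer: 27.82 minutes past 5:00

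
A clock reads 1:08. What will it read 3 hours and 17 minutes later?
Starting time: 1:08
Adding 17 minutes to 8 minutes: 8 + 17 = 25 minutes
Adding 3 hours: 1 + 3 = 4
Final time: 4:25

Final answer: 4:25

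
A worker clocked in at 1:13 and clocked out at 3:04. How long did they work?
From 1:13 to 3:04:
(3 x 60 + 4) - (1 x 60 + 13) = 184 - 73 = 111 minutes
= 1 hour and 51 minutes

Final answer: 1 hour and 51 minutes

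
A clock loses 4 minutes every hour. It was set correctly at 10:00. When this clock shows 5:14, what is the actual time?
For every 60 true minutes, the faulty clock advances 56 minutes, so 1 faulty-clock minute corresponds to 60/56 true minutes.
From 10:00 to 5:14 on the faulty dial is 434 minutes.
True elapsed: 434 x 60/56 = 465 minutes = 7 hours and 45 minutes.
True time: 10:00 + 7 hours and 45 minutes = 5:45.

Final answer: 5:45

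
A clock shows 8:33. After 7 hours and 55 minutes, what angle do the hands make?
First find the time 7 hours and 55 minutes after 8:33.
Total minutes: 8 x 60 + 33 + 7 x 60 + 55 = 988.
988 mod 720 = 268 minutes = 4:28.
Now compute the angle at 4:28:
Hour hand: 4 x 30 + 28 x 0.5 = 134 degrees
Minute hand: 28 x 6 = 168 degrees
Difference: |134 - 168| = 34 degrees
The angle is 34 degrees

Final answer: 34 degrees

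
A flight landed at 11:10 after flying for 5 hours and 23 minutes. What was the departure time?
Starting time: 11:10 = 670 total minutes past 12:00
Subtracting: 5 hours and 23 minutes = 323 minutes
670 - 323 = 347 minutes
= 5 hours and 47 minutes past 12:00 = 5:47

Final answer: 5:47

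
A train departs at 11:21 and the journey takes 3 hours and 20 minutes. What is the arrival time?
Starting time: 11:21
Adding 20 minutes to 21 minutes: 21 + 20 = 41 minutes
Adding 3 hours: 11 + 3 = 14 - 12 = 2
Final time: 2:41

Final answer: 2:41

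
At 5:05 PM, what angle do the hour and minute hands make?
Hour hand position: 5 x 30 + 5 x 0.5 = 152.5 degrees
Minute hand position: 5 x 6 = 30 degrees
Difference: |152.5 - 30| = 122.5 degrees
The angle between the hands is 122.5 degrees

Final answer: 122.5 degrees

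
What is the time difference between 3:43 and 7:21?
From 3:43 to 7:21:
(7 x 60 + 21) - (3 x 60 + 43) = 441 - 223 = 218 minutes
= 3 hours and 38 minutes

Final answer: 3 hours and 38 minutes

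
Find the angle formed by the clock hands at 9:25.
Hour hand position: 9 x 30 + 25 x 0.5 = 282.5 degrees
Minute hand position: 25 x 6 = 150 degrees
Difference: |282.5 - 150| = 132.5 degrees
The angle between the hands is 132.5 degrees

Final answer: 132.5 degrees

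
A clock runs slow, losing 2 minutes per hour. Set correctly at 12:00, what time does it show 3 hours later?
For every 60 true minutes, the faulty clock advances 60 - 2 = 58 minutes.
True elapsed: 3 hours = 180 minutes.
Faulty clock advances: 180 x 58/60 = 174 minutes (drift: 6 minutes behind).
Shown time: 12:00 + 174 minutes = 2:54.

Final answer: 2:54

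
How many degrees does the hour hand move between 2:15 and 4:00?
The hour hand moves 0.5 degrees per minute.
Time elapsed: 4:00 - 2:15 = 105 minutes
Angular displacement: 105 x 0.5 = 52.5 degrees

Final answer: 52.5 degrees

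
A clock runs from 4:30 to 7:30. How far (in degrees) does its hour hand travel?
The hour hand moves 0.5 degrees per minute.
Time elapsed: 7:30 - 4:30 = 180 minutes
Angular displacement: 180 x 0.5 = 90 degrees

Final answer: 90 degrees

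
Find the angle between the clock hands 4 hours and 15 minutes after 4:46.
First find the time 4 hours and 15 minutes after 4:46.
Total minutes: 4 x 60 + 46 + 4 x 60 + 15 = 541.
541 mod 720 = 541 minutes = 9:01.
Now compute the angle at 9:01:
Hour hand: 9 x 30 + 1 x 0.5 = 270.5 degrees
Minute hand: 1 x 6 = 6 degrees
Difference: |270.5 - 6| = 264.5 degrees
Smaller angle: 360 - 264.5 = 95.5 degrees

Final answer: 95.5 degrees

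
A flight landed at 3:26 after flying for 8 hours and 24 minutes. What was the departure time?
Starting time: 3:26 = 206 total minutes past 12:00
Subtracting: 8 hours and 24 minutes = 504 minutes
206 - 504 = -298 (negative, add 12 hours = 720) = 422 minutes
= 7 hours and 2 minutes past 12:00 = 7:02

Final answer: 7:02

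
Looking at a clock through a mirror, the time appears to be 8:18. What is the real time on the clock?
Reflection across the vertical (12-6) axis maps a hand at angle A degrees to (360 - A) degrees, which sends a reading of T minutes past 12:00 to (720 - T) minutes past 12:00.
Mirror reads 8:18 = 498 minutes past 12:00.
Actual time: (720 - 498) mod 720 = 222 minutes = 3:42.

Final answer: 3:42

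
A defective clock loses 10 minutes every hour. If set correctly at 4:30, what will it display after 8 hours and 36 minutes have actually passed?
For every 60 true minutes, the faulty clock advances 60 - 10 = 50 minutes.
True elapsed: 8 hours and 36 minutes = 516 minutes.
Faulty clock advances: 516 x 50/60 = 430 minutes (drift: 86 minutes behind).
Shown time: 4:30 + 430 minutes = 11:40.

Final answer: 11:40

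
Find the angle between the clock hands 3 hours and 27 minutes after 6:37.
First find the time 3 hours and 27 minutes after 6:37.
Total minutes: 6 x 60 + 37 + 3 x 60 + 27 = 604.
604 mod 720 = 604 minutes = 10:04.
Now compute the angle at 10:04:
Hour hand: 10 x 30 + 4 x 0.5 = 302 degrees
Minute hand: 4 x 6 = 24 degrees
Difference: |302 - 24| = 278 degrees
Smaller angle: 360 - 278 = 82 degrees

Final answer: 82 degrees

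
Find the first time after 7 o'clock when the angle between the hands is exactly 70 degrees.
At t minutes past 7:00, the hour hand is at 30 x 7 + 0.5t degrees and the minute hand is at 6t degrees.
The smaller angle between them is 70 degrees when |30H - 5.5t| = 70 or |30H - 5.5t| = 290.
With H = 7, solve 30 x 7 - 5.5t = +/- target for each target:
  t = (30 x 7 - 70) / 5.5 = 25.45
  t = (30 x 7 + 70) / 5.5 = 50.91
  t = (30 x 7 - 290) / 5.5 = -14.55 (outside (0, 60))
  t = (30 x 7 + 290) / 5.5 = 90.91 (outside (0, 60))
Valid solutions in (0, 60): {25.45, 50.91} minutes.
The first occurrence is t = 25.45 minutes.
The hands form a 70-degree angle at 25.45 minutes past 7:00.

Final answer: 25.45 minutes past 7:00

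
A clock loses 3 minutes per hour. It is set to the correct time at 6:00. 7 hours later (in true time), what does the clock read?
For every 60 true minutes, the faulty clock advances 60 - 3 = 57 minutes.
True elapsed: 7 hours = 420 minutes.
Faulty clock advances: 420 x 57/60 = 399 minutes (drift: 21 minutes behind).
Shown time: 6:00 + 399 minutes = 12:39.

Final answer: 12:39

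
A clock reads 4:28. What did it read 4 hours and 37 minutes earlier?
Starting time: 4:28 = 268 total minutes past 12:00
Subtracting: 4 hours and 37 minutes = 277 minutes
268 - 277 = -9 (negative, add 12 hours = 720) = 711 minutes
= 11 hours and 51 minutes past 12:00 = 11:51

Final answer: 11:51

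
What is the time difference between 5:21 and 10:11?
From 5:21 to 10:11:
(10 x 60 + 11) - (5 x 60 + 21) = 611 - 321 = 290 minutes
= 4 hours and 50 minutes

Final answer: 4 hours and 50 minutes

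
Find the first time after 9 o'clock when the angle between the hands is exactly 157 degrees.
At t minutes past 9:00, the hour hand is at 30 x 9 + 0.5t degrees and the minute hand is at 6t degrees.
The smaller angle between them is 157 degrees when |30H - 5.5t| = 157 or |30H - 5.5t| = 203.
With H = 9, solve 30 x 9 - 5.5t = +/- target for each target:
  t = (30 x 9 - 157) / 5.5 = 20.55
  t = (30 x 9 + 157) / 5.5 = 77.64 (outside (0, 60))
  t = (30 x 9 - 203) / 5.5 = 12.18
  t = (30 x 9 + 203) / 5.5 = 86 (outside (0, 60))
Valid solutions in (0, 60): {12.18, 20.55} minutes.
The first occurrence is t = 12.18 minutes.
The hands form a 157-degree angle at 12.18 minutes past 9:00.

Final answer: 12.18 minutes past 9:00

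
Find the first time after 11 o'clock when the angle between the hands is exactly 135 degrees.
At t minutes past 11:00, the hour hand is at 30 x 11 + 0.5t degrees and the minute hand is at 6t degrees.
The smaller angle between them is 135 degrees when |30H - 5.5t| = 135 or |30H - 5.5t| = 225.
With H = 11, solve 30 x 11 - 5.5t = +/- target for each target:
  t = (30 x 11 - 135) / 5.5 = 35.45
  t = (30 x 11 + 135) / 5.5 = 84.55 (outside (0, 60))
  t = (30 x 11 - 225) / 5.5 = 19.09
  t = (30 x 11 + 225) / 5.5 = 100.91 (outside (0, 60))
Valid solutions in (0, 60): {19.09, 35.45} minutes.
The first occurrence is t = 19.09 minutes.
The hands form a 135-degree angle at 19.09 minutes past 11:00.

Final answer: 19.09 minutes past 11:00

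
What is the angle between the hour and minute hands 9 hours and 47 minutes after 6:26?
First find the time 9 hours and 47 minutes after 6:26.
Total minutes: 6 x 60 + 26 + 9 x 60 + 47 = 973.
973 mod 720 = 253 minutes = 4:13.
Now compute the angle at 4:13:
Hour hand: 4 x 30 + 13 x 0.5 = 126.5 degrees
Minute hand: 13 x 6 = 78 degrees
Difference: |126.5 - 78| = 48.5 degrees
The angle is 48.5 degrees

Final answer: 48.5 degrees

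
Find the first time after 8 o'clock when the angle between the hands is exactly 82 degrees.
At t minutes past 8:00, the hour hand is at 30 x 8 + 0.5t degrees and the minute hand is at 6t degrees.
The smaller angle between them is 82 degrees when |30H - 5.5t| = 82 or |30H - 5.5t| = 278.
With H = 8, solve 30 x 8 - 5.5t = +/- target for each target:
  t = (30 x 8 - 82) / 5.5 = 28.73
  t = (30 x 8 + 82) / 5.5 = 58.55
  t = (30 x 8 - 278) / 5.5 = -6.91 (outside (0, 60))
  t = (30 x 8 + 278) / 5.5 = 94.18 (outside (0, 60))
Valid solutions in (0, 60): {28.73, 58.55} minutes.
The first occurrence is t = 28.73 minutes.
The hands form a 82-degree angle at 28.73 minutes past 8:00.

Final answer: 28.73 minutes past 8:00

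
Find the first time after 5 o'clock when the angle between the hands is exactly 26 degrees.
At t minutes past 5:00, the hour hand is at 30 x 5 + 0.5t degrees and the minute hand is at 6t degrees.
The smaller angle between them is 26 degrees when |30H - 5.5t| = 26 or |30H - 5.5t| = 334.
With H = 5, solve 30 x 5 - 5.5t = +/- target for each target:
  t = (30 x 5 - 26) / 5.5 = 22.55
  t = (30 x 5 + 26) / 5.5 = 32
  t = (30 x 5 - 334) / 5.5 = -33.45 (outside (0, 60))
  t = (30 x 5 + 334) / 5.5 = 88 (outside (0, 60))
Valid solutions in (0, 60): {22.55, 32} minutes.
The first occurrence is t = 22.55 minutes.
The hands form a 26-degree angle at 22.55 minutes past 5:00.

Final answer: 22.55 minutes past 5:00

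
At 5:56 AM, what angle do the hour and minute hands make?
Hour hand position: 5 x 30 + 56 x 0.5 = 178 degrees
Minute hand position: 56 x 6 = 336 degrees
Difference: |178 - 336| = 158 degrees
The angle between the hands is 158 degrees

Final answer: 158 degrees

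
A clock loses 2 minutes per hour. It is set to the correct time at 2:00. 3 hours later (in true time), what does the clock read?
For every 60 true minutes, the faulty clock advances 60 - 2 = 58 minutes.
True elapsed: 3 hours = 180 minutes.
Faulty clock advances: 180 x 58/60 = 174 minutes (drift: 6 minutes behind).
Shown time: 2:00 + 174 minutes = 4:54.

Final answer: 4:54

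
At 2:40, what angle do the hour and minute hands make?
Hour hand position: 2 x 30 + 40 x 0.5 = 80 degrees
Minute hand position: 40 x 6 = 240 degrees
Difference: |80 - 240| = 160 degrees
The angle between the hands is 160 degrees

Final answer: 160 degrees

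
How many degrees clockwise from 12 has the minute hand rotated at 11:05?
The minute hand moves 6 degrees per minute.
At 11:05: 5 x 6 = 30 degrees

Final answer: 30 degrees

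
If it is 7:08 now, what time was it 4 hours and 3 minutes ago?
Starting time: 7:08 = 428 total minutes past 12:00
Subtracting: 4 hours and 3 minutes = 243 minutes
428 - 243 = 185 minutes
= 3 hours and 5 minutes past 12:00 = 3:05

Final answer: 3:05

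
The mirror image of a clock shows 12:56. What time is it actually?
Reflection across the vertical (12-6) axis maps a hand at angle A degrees to (360 - A) degrees, which sends a reading of T minutes past 12:00 to (720 - T) minutes past 12:00.
Mirror reads 12:56 = 56 minutes past 12:00.
Actual time: (720 - 56) mod 720 = 664 minutes = 11:04.

Final answer: 11:04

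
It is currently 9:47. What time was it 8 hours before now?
Starting time: 9:47 = 587 total minutes past 12:00
Subtracting: 8 hours = 480 minutes
587 - 480 = 107 minutes
= 1 hour and 47 minutes past 12:00 = 1:47

Final answer: 1:47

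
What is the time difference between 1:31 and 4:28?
From 1:31 to 4:28:
(4 x 60 + 28) - (1 x 60 + 31) = 268 - 91 = 177 minutes
= 2 hours and 57 minutes

Final answer: 2 hours and 57 minutes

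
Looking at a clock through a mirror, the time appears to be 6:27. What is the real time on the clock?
Reflection across the vertical (12-6) axis maps a hand at angle A degrees to (360 - A) degrees, which sends a reading of T minutes past 12:00 to (720 - T) minutes past 12:00.
Mirror reads 6:27 = 387 minutes past 12:00.
Actual time: (720 - 387) mod 720 = 333 minutes = 5:33.

Final answer: 5:33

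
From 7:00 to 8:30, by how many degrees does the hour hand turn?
The hour hand moves 0.5 degrees per minute.
Time elapsed: 8:30 - 7:00 = 90 minutes
Angular displacement: 90 x 0.5 = 45 degrees

Final answer: 45 degrees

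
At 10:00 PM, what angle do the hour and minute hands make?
Hour hand position: 10 x 30 + 0 x 0.5 = 300 degrees
Minute hand position: 0 x 6 = 0 degrees
Difference: |300 - 0| = 300 degrees
Since 300 > 180, the smaller angle is 360 - 300 = 60 degrees

Final answer: 60 degrees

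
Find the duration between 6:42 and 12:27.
From 6:42 to 12:27:
(12 x 60 + 27) - (6 x 60 + 42) = 747 - 402 = 345 minutes
= 5 hours and 45 minutes

Final answer: 5 hours and 45 minutes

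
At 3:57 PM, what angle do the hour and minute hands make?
Hour hand position: 3 x 30 + 57 x 0.5 = 118.5 degrees
Minute hand position: 57 x 6 = 342 degrees
Difference: |118.5 - 342| = 223.5 degrees
Since 223.5 > 180, the smaller angle is 360 - 223.5 = 136.5 degrees

Final answer: 136.5 degrees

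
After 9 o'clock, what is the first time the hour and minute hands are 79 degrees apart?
At t minutes past 9:00, the hour hand is at 30 x 9 + 0.5t degrees and the minute hand is at 6t degrees.
The smaller angle between them is 79 degrees when |30H - 5.5t| = 79 or |30H - 5.5t| = 281.
With H = 9, solve 30 x 9 - 5.5t = +/- target for each target:
  t = (30 x 9 - 79) / 5.5 = 34.73
  t = (30 x 9 + 79) / 5.5 = 63.45 (outside (0, 60))
  t = (30 x 9 - 281) / 5.5 = -2 (outside (0, 60))
  t = (30 x 9 + 281) / 5.5 = 100.18 (outside (0, 60))
Valid solutions in (0, 60): {34.73} minutes.
The first occurrence is t = 34.73 minutes.
The hands form a 79-degree angle at 34.73 minutes past 9:00.

Final answer: 34.73 minutes past 9:00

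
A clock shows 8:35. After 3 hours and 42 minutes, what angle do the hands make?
First find the time 3 hours and 42 minutes after 8:35.
Total minutes: 8 x 60 + 35 + 3 x 60 + 42 = 737.
737 mod 720 = 17 minutes = 12:17.
Now compute the angle at 12:17:
Hour hand: 0 x 30 + 17 x 0.5 = 8.5 degrees
Minute hand: 17 x 6 = 102 degrees
Difference: |8.5 - 102| = 93.5 degrees
The angle is 93.5 degrees

Final answer: 93.5 degrees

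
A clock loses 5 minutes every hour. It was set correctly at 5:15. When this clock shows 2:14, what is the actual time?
For every 60 true minutes, the faulty clock advances 55 minutes, so 1 faulty-clock minute corresponds to 60/55 true minutes.
From 5:15 to 2:14 on the faulty dial is 539 minutes.
True elapsed: 539 x 60/55 = 588 minutes = 9 hours and 48 minutes.
True time: 5:15 + 9 hours and 48 minutes = 3:03.

Final answer: 3:03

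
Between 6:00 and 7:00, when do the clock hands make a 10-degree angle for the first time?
At t minutes past 6:00, the hour hand is at 30 x 6 + 0.5t degrees and the minute hand is at 6t degrees.
The smaller angle between them is 10 degrees when |30H - 5.5t| = 10 or |30H - 5.5t| = 350.
With H = 6, solve 30 x 6 - 5.5t = +/- target for each target:
  t = (30 x 6 - 10) / 5.5 = 30.91
  t = (30 x 6 + 10) / 5.5 = 34.55
  t = (30 x 6 - 350) / 5.5 = -30.91 (outside (0, 60))
  t = (30 x 6 + 350) / 5.5 = 96.36 (outside (0, 60))
Valid solutions in (0, 60): {30.91, 34.55} minutes.
The first occurrence is t = 30.91 minutes.
The hands form a 10-degree angle at 30.91 minutes past 6:00.

Final answer: 30.91 minutes past 6:00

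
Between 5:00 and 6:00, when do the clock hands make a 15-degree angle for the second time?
At t minutes past 5:00, the hour hand is at 30 x 5 + 0.5t degrees and the minute hand is at 6t degrees.
The smaller angle between them is 15 degrees when |30H - 5.5t| = 15 or |30H - 5.5t| = 345.
With H = 5, solve 30 x 5 - 5.5t = +/- target for each target:
  t = (30 x 5 - 15) / 5.5 = 24.55
  t = (30 x 5 + 15) / 5.5 = 30
  t = (30 x 5 - 345) / 5.5 = -35.45 (outside (0, 60))
  t = (30 x 5 + 345) / 5.5 = 90 (outside (0, 60))
Valid solutions in (0, 60): {24.55, 30} minutes.
The second occurrence is t = 30 minutes.
The hands form a 15-degree angle at 30 minutes past 5:00.

Final answer: 30 minutes past 5:00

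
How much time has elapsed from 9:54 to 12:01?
From 9:54 to 12:01:
(12 x 60 + 1) - (9 x 60 + 54) = 721 - 594 = 127 minutes
= 2 hours and 7 minutes

Final answer: 2 hours and 7 minutes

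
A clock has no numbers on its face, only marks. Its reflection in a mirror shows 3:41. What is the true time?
Reflection across the vertical (12-6) axis maps a hand at angle A degrees to (360 - A) degrees, which sends a reading of T minutes past 12:00 to (720 - T) minutes past 12:00.
Mirror reads 3:41 = 221 minutes past 12:00.
Actual time: (720 - 221) mod 720 = 499 minutes = 8:19.

Final answer: 8:19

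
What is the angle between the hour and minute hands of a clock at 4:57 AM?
Hour hand position: 4 x 30 + 57 x 0.5 = 148.5 degrees
Minute hand position: 57 x 6 = 342 degrees
Difference: |148.5 - 342| = 193.5 degrees
Since 193.5 > 180, the smaller angle is 360 - 193.5 = 166.5 degrees

Final answer: 166.5 degrees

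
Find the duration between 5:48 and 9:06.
From 5:48 to 9:06:
(9 x 60 + 6) - (5 x 60 + 48) = 546 - 348 = 198 minutes
= 3 hours and 18 minutes

Final answer: 3 hours and 18 minutes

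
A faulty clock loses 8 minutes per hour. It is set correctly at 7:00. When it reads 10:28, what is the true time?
For every 60 true minutes, the faulty clock advances 52 minutes, so 1 faulty-clock minute corresponds to 60/52 true minutes.
From 7:00 to 10:28 on the faulty dial is 208 minutes.
True elapsed: 208 x 60/52 = 240 minutes = 4 hours.
True time: 7:00 + 4 hours = 11:00.

Final answer: 11:00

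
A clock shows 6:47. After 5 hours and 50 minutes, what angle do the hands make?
First find the time 5 hours and 50 minutes after 6:47.
Total minutes: 6 x 60 + 47 + 5 x 60 + 50 = 757.
757 mod 720 = 37 minutes = 12:37.
Now compute the angle at 12:37:
Hour hand: 0 x 30 + 37 x 0.5 = 18.5 degrees
Minute hand: 37 x 6 = 222 degrees
Difference: |18.5 - 222| = 203.5 degrees
Smaller angle: 360 - 203.5 = 156.5 degrees

Final answer: 156.5 degrees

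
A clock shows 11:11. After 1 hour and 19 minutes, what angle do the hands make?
First find the time 1 hour and 19 minutes after 11:11.
Total minutes: 11 x 60 + 11 + 1 x 60 + 19 = 750.
750 mod 720 = 30 minutes = 12:30.
Now compute the angle at 12:30:
Hour hand: 0 x 30 + 30 x 0.5 = 15 degrees
Minute hand: 30 x 6 = 180 degrees
Difference: |15 - 180| = 165 degrees
The angle is 165 degrees

Final answer: 165 degrees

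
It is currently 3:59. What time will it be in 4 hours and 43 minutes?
Starting time: 3:59
Adding 43 minutes to 59 minutes: 59 + 43 = 102 minutes = 1 hour and 42 minutes
Adding 4 hours: 3 + 4 + 1 (carry) = 8
Final time: 8:42

Final answer: 8:42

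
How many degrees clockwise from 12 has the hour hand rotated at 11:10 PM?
The hour hand moves 30 degrees per hour and 0.5 degrees per minute.
At 11:10: (11) x 30 + 10 x 0.5 = 330 + 5 = 335 degrees

Final answer: 335 degrees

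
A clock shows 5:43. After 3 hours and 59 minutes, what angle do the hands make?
First find the time 3 hours and 59 minutes after 5:43.
Total minutes: 5 x 60 + 43 + 3 x 60 + 59 = 582.
582 mod 720 = 582 minutes = 9:42.
Now compute the angle at 9:42:
Hour hand: 9 x 30 + 42 x 0.5 = 291 degrees
Minute hand: 42 x 6 = 252 degrees
Difference: |291 - 252| = 39 degrees
The angle is 39 degrees

Final answer: 39 degrees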